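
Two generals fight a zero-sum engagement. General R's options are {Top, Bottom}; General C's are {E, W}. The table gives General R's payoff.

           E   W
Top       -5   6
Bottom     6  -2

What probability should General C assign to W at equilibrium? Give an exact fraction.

Row minima: Top → -5, Bottom → -2; maximin = -2.
Column maxima: E → 6, W → 6; minimax = 6.
-2 ≠ 6, so there is no saddle point; optimal play is mixed.
Let General R play Top with probability p. Expected payoff against E: (-5)p + 6(1−p) = −11p + 6; against W: 6p + (-2)(1−p) = 8p − 2.
Setting these equal: −11p + 6 = 8p − 2 ⇒ −19p = -8 ⇒ p = 8/19, and the value is (-11)·(8/19) + 6 = 26/19.
For General C: with q = P(E), equating Top's and Bottom's payoffs gives −11q + 6 = 8q − 2 ⇒ q = 8/19.

11/19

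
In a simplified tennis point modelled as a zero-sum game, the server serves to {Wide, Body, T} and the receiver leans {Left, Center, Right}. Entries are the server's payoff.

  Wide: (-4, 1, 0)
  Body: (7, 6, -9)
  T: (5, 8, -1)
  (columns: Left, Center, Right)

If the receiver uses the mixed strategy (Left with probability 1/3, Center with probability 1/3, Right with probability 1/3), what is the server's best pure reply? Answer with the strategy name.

Expected payoff of Wide: (1/3)·(-4) + (1/3)·1 + (1/3)·0 = -1.
Expected payoff of Body: (1/3)·7 + (1/3)·6 + (1/3)·(-9) = 4/3.
Expected payoff of T: (1/3)·5 + (1/3)·8 + (1/3)·(-1) = 4.
The largest is 4, so the server's best response is T.

T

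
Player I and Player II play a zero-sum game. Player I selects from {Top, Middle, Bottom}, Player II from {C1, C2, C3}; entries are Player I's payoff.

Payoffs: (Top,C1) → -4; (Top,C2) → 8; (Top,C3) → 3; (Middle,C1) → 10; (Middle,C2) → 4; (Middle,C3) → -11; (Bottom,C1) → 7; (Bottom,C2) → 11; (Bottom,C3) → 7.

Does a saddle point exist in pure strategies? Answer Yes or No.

Yes

Row minima: Top → -4, Middle → -11, Bottom → 7; maximin = 7.
Column maxima: C1 → 10, C2 → 11, C3 → 7; minimax = 7.
maximin = minimax = 7, so a saddle point exists.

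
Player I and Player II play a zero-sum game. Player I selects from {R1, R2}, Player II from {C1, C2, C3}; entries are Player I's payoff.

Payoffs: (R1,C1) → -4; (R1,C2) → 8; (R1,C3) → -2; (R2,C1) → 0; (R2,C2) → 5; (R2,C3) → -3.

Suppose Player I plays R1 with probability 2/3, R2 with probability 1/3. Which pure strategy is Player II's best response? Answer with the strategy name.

C1

If Player II plays C1, Player I's expected payoff is (2/3)·(-4) + (1/3)·0 = -8/3.
If Player II plays C2, Player I's expected payoff is (2/3)·8 + (1/3)·5 = 7.
If Player II plays C3, Player I's expected payoff is (2/3)·(-2) + (1/3)·(-3) = -7/3.
Player II minimizes Player I's payoff; the smallest is -8/3, so the best response is C1.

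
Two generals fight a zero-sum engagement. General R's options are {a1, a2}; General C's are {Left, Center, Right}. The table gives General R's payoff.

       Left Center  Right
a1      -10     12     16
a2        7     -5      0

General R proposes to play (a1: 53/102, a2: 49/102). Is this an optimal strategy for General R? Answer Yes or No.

Against Left this mix gives (53/102)·(-10) + (49/102)·7 = -11/6.
Against Center this mix gives (53/102)·12 + (49/102)·(-5) = 23/6.
Against Right this mix gives (53/102)·16 + (49/102)·0 = 424/51.
General C will play Left, holding General R to -11/6. Shifting weight toward the row that does better against Left would raise this floor (the equalizing mix achieves 1 against both Left and Center), so the proposed strategy is not optimal.

No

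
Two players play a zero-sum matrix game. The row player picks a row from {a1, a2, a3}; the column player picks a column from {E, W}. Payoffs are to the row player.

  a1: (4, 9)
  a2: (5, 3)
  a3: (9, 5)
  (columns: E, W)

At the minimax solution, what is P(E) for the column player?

4/9

Row minima: a1 → 4, a2 → 3, a3 → 5; maximin = 5.
Column maxima: E → 9, W → 9; minimax = 9.
5 ≠ 9, so there is no saddle point; optimal play is mixed.
a2 is strictly dominated by a3, so the row player never plays it.
On the remaining 2×2 (a1, a3 vs E, W):
Let the row player play a1 with probability p. Expected payoff against E: 4p + 9(1−p) = −5p + 9; against W: 9p + 5(1−p) = 4p + 5.
Setting these equal: −5p + 9 = 4p + 5 ⇒ −9p = -4 ⇒ p = 4/9, and the value is (-5)·(4/9) + 9 = 61/9.
For the column player: with q = P(E), equating a1's and a3's payoffs gives −5q + 9 = 4q + 5 ⇒ q = 4/9.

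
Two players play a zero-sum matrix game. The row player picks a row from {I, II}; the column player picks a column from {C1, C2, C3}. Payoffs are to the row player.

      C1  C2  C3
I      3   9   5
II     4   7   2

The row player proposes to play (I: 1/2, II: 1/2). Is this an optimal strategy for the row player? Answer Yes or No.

Against C1 this mix gives (1/2)·3 + (1/2)·4 = 7/2.
Against C2 this mix gives (1/2)·9 + (1/2)·7 = 8.
Against C3 this mix gives (1/2)·5 + (1/2)·2 = 7/2.
All of the column player's active replies (C1, C3) yield 7/2, and no column does worse for the row player. The mix makes the column player indifferent and guarantees 7/2, so it is optimal.

Yes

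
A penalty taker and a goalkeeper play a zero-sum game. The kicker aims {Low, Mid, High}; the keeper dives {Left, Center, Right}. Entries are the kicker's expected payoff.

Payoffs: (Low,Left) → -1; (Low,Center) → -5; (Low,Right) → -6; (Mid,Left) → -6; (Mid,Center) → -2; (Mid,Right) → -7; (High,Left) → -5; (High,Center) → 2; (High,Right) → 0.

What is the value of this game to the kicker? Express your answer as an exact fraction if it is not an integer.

-3

Row minima: Low → -6, Mid → -7, High → -5; maximin = -5.
Column maxima: Left → -1, Center → 2, Right → 0; minimax = -1.
-5 ≠ -1, so there is no saddle point; optimal play is mixed.
Mid is strictly dominated by High, so the kicker never plays it.
Center is strictly dominated by Right (it gives the kicker strictly more in every row), so the keeper never plays it.
On the remaining 2×2 (Low, High vs Left, Right):
Let the kicker play Low with probability p. Expected payoff against Left: (-1)p + (-5)(1−p) = 4p − 5; against Right: (-6)p + 0(1−p) = −6p.
Setting these equal: 4p − 5 = −6p ⇒ 10p = 5 ⇒ p = 1/2, and the value is (4)·(1/2) − 5 = -3.
For the keeper: with q = P(Left), equating Low's and High's payoffs gives 5q − 6 = −5q ⇒ q = 3/5.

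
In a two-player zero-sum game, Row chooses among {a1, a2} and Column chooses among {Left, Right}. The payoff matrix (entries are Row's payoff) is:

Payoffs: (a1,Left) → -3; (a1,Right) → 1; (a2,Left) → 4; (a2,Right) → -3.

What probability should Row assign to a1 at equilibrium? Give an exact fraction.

7/11

Row minima: a1 → -3, a2 → -3; maximin = -3.
Column maxima: Left → 4, Right → 1; minimax = 1.
-3 ≠ 1, so there is no saddle point; optimal play is mixed.
Let Row play a1 with probability p. Expected payoff against Left: (-3)p + 4(1−p) = −7p + 4; against Right: 1p + (-3)(1−p) = 4p − 3.
Setting these equal: −7p + 4 = 4p − 3 ⇒ −11p = -7 ⇒ p = 7/11, and the value is (-7)·(7/11) + 4 = -5/11.
For Column: with q = P(Left), equating a1's and a2's payoffs gives −4q + 1 = 7q − 3 ⇒ q = 4/11.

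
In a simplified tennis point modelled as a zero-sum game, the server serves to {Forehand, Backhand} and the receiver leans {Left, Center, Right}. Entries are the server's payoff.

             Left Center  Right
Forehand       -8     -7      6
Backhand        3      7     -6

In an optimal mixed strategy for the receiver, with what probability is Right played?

11/23

Row minima: Forehand → -8, Backhand → -6; maximin = -6.
Column maxima: Left → 3, Center → 7, Right → 6; minimax = 3.
-6 ≠ 3, so there is no saddle point; optimal play is mixed.
Center is strictly dominated by Left (it gives the server strictly more in every row), so the receiver never plays it.
On the remaining 2×2 (Forehand, Backhand vs Left, Right):
Let the server play Forehand with probability p. Expected payoff against Left: (-8)p + 3(1−p) = −11p + 3; against Right: 6p + (-6)(1−p) = 12p − 6.
Setting these equal: −11p + 3 = 12p − 6 ⇒ −23p = -9 ⇒ p = 9/23, and the value is (-11)·(9/23) + 3 = -30/23.
For the receiver: with q = P(Left), equating Forehand's and Backhand's payoffs gives −14q + 6 = 9q − 6 ⇒ q = 12/23.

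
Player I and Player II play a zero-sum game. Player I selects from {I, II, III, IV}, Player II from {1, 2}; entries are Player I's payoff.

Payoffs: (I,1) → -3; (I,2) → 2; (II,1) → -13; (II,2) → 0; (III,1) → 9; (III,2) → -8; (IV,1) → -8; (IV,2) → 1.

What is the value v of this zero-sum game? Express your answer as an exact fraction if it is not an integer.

Row minima: I → -3, II → -13, III → -8, IV → -8; maximin = -3.
Column maxima: 1 → 9, 2 → 2; minimax = 2.
-3 ≠ 2, so there is no saddle point; optimal play is mixed.
II is strictly dominated by I, so Player I never plays it.
IV is strictly dominated by I, so Player I never plays it.
On the remaining 2×2 (I, III vs 1, 2):
Let Player I play I with probability p. Expected payoff against 1: (-3)p + 9(1−p) = −12p + 9; against 2: 2p + (-8)(1−p) = 10p − 8.
Setting these equal: −12p + 9 = 10p − 8 ⇒ −22p = -17 ⇒ p = 17/22, and the value is (-12)·(17/22) + 9 = -3/11.
For Player II: with q = P(1), equating I's and III's payoffs gives −5q + 2 = 17q − 8 ⇒ q = 5/11.

-3/11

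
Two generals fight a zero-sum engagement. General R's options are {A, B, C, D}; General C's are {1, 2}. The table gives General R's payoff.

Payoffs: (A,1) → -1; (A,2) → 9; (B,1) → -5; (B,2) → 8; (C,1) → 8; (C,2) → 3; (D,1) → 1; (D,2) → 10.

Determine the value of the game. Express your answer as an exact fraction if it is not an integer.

11/2

Row minima: A → -1, B → -5, C → 3, D → 1; maximin = 3.
Column maxima: 1 → 8, 2 → 10; minimax = 8.
3 ≠ 8, so there is no saddle point; optimal play is mixed.
A is strictly dominated by D, so General R never plays it.
B is strictly dominated by D, so General R never plays it.
On the remaining 2×2 (C, D vs 1, 2):
Let General R play C with probability p. Expected payoff against 1: 8p + 1(1−p) = 7p + 1; against 2: 3p + 10(1−p) = −7p + 10.
Setting these equal: 7p + 1 = −7p + 10 ⇒ 14p = 9 ⇒ p = 9/14, and the value is (7)·(9/14) + 1 = 11/2.
For General C: with q = P(1), equating C's and D's payoffs gives 5q + 3 = −9q + 10 ⇒ q = 1/2.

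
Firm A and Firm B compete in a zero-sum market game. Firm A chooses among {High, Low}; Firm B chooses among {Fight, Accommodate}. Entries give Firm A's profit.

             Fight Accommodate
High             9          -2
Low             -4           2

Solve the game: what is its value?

Row minima: High → -2, Low → -4; maximin = -2.
Column maxima: Fight → 9, Accommodate → 2; minimax = 2.
-2 ≠ 2, so there is no saddle point; optimal play is mixed.
Let Firm A play High with probability p. Expected payoff against Fight: 9p + (-4)(1−p) = 13p − 4; against Accommodate: (-2)p + 2(1−p) = −4p + 2.
Setting these equal: 13p − 4 = −4p + 2 ⇒ 17p = 6 ⇒ p = 6/17, and the value is (13)·(6/17) − 4 = 10/17.
For Firm B: with q = P(Fight), equating High's and Low's payoffs gives 11q − 2 = −6q + 2 ⇒ q = 4/17.

10/17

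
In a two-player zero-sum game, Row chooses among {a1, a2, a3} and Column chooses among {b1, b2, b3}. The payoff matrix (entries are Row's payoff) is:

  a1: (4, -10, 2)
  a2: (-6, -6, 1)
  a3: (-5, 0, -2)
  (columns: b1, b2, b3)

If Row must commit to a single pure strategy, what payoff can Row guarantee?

Row minima: a1 → -10, a2 → -6, a3 → -5.
The best of these is -5.

-5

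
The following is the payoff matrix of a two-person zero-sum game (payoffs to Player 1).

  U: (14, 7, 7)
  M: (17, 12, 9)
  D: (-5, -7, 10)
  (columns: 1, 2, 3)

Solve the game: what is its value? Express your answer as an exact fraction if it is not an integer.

Row minima: U → 7, M → 9, D → -7; maximin = 9.
Column maxima: 1 → 17, 2 → 12, 3 → 10; minimax = 10.
9 ≠ 10, so there is no saddle point; optimal play is mixed.
U is strictly dominated by M, so Player 1 never plays it.
1 is strictly dominated by 2 (it gives Player 1 strictly more in every row), so Player 2 never plays it.
On the remaining 2×2 (M, D vs 2, 3):
Let Player 1 play M with probability p. Expected payoff against 2: 12p + (-7)(1−p) = 19p − 7; against 3: 9p + 10(1−p) = −p + 10.
Setting these equal: 19p − 7 = −p + 10 ⇒ 20p = 17 ⇒ p = 17/20, and the value is (19)·(17/20) − 7 = 183/20.
For Player 2: with q = P(2), equating M's and D's payoffs gives 3q + 9 = −17q + 10 ⇒ q = 1/20.

183/20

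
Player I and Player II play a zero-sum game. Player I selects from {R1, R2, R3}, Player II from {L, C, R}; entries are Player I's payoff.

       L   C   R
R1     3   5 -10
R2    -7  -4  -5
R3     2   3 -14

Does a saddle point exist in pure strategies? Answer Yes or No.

No

Row minima: R1 → -10, R2 → -7, R3 → -14; maximin = -7.
Column maxima: L → 3, C → 5, R → -5; minimax = -5.
-7 ≠ -5, so no pure-strategy equilibrium exists.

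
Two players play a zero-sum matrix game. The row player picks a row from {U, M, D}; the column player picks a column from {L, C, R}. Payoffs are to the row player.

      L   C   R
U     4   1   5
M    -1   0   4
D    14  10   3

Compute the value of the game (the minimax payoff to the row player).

47/11

Row minima: U → 1, M → -1, D → 3; maximin = 3.
Column maxima: L → 14, C → 10, R → 5; minimax = 5.
3 ≠ 5, so there is no saddle point; optimal play is mixed.
M is strictly dominated by U, so the row player never plays it.
With M eliminated, L is strictly dominated by C (it gives the row player strictly more in every remaining row), so the column player never plays it.
On the remaining 2×2 (U, D vs C, R):
Let the row player play U with probability p. Expected payoff against C: 1p + 10(1−p) = −9p + 10; against R: 5p + 3(1−p) = 2p + 3.
Setting these equal: −9p + 10 = 2p + 3 ⇒ −11p = -7 ⇒ p = 7/11, and the value is (-9)·(7/11) + 10 = 47/11.
For the column player: with q = P(C), equating U's and D's payoffs gives −4q + 5 = 7q + 3 ⇒ q = 2/11.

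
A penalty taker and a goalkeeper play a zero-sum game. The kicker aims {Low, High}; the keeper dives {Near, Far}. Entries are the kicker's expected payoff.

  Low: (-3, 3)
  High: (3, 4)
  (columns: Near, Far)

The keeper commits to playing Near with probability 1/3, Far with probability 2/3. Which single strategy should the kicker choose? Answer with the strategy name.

Expected payoff of Low: (1/3)·(-3) + (2/3)·3 = 1.
Expected payoff of High: (1/3)·3 + (2/3)·4 = 11/3.
The largest is 11/3, so the kicker's best response is High.

High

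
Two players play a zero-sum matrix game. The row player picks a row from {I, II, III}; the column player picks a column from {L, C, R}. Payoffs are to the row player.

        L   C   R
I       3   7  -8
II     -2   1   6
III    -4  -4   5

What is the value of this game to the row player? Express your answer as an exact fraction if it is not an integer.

Row minima: I → -8, II → -2, III → -4; maximin = -2.
Column maxima: L → 3, C → 7, R → 6; minimax = 3.
-2 ≠ 3, so there is no saddle point; optimal play is mixed.
III is strictly dominated by II, so the row player never plays it.
With III eliminated, C is strictly dominated by L (it gives the row player strictly more in every remaining row), so the column player never plays it.
On the remaining 2×2 (I, II vs L, R):
Let the row player play I with probability p. Expected payoff against L: 3p + (-2)(1−p) = 5p − 2; against R: (-8)p + 6(1−p) = −14p + 6.
Setting these equal: 5p − 2 = −14p + 6 ⇒ 19p = 8 ⇒ p = 8/19, and the value is (5)·(8/19) − 2 = 2/19.
For the column player: with q = P(L), equating I's and II's payoffs gives 11q − 8 = −8q + 6 ⇒ q = 14/19.

2/19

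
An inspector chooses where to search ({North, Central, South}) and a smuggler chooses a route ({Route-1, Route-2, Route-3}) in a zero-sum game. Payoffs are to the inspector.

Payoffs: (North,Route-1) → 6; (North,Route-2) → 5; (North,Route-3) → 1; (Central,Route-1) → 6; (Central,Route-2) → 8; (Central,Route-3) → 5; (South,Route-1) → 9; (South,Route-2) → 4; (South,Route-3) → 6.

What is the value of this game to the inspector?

Row minima: North → 1, Central → 5, South → 4; maximin = 5.
Column maxima: Route-1 → 9, Route-2 → 8, Route-3 → 6; minimax = 6.
5 ≠ 6, so there is no saddle point; optimal play is mixed.
Route-1 is strictly dominated by Route-3 (it gives the inspector strictly more in every row), so the smuggler never plays it.
With Route-1 eliminated, North is strictly dominated by Central (Central gives the inspector strictly more in every remaining column), so the inspector never plays it.
On the remaining 2×2 (Central, South vs Route-2, Route-3):
Let the inspector play Central with probability p. Expected payoff against Route-2: 8p + 4(1−p) = 4p + 4; against Route-3: 5p + 6(1−p) = −p + 6.
Setting these equal: 4p + 4 = −p + 6 ⇒ 5p = 2 ⇒ p = 2/5, and the value is (4)·(2/5) + 4 = 28/5.
For the smuggler: with q = P(Route-2), equating Central's and South's payoffs gives 3q + 5 = −2q + 6 ⇒ q = 1/5.

28/5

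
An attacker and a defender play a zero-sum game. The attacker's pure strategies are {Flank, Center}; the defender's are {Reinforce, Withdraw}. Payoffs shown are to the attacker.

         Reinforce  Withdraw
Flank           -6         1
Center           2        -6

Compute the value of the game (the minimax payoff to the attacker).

Row minima: Flank → -6, Center → -6; maximin = -6.
Column maxima: Reinforce → 2, Withdraw → 1; minimax = 1.
-6 ≠ 1, so there is no saddle point; optimal play is mixed.
Let the attacker play Flank with probability p. Expected payoff against Reinforce: (-6)p + 2(1−p) = −8p + 2; against Withdraw: 1p + (-6)(1−p) = 7p − 6.
Setting these equal: −8p + 2 = 7p − 6 ⇒ −15p = -8 ⇒ p = 8/15, and the value is (-8)·(8/15) + 2 = -34/15.
For the defender: with q = P(Reinforce), equating Flank's and Center's payoffs gives −7q + 1 = 8q − 6 ⇒ q = 7/15.

-34/15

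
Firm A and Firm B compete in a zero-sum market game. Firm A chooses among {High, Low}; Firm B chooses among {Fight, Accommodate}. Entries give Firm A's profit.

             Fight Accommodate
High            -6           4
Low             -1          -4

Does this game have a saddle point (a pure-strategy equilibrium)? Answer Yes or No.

Row minima: High → -6, Low → -4; maximin = -4.
Column maxima: Fight → -1, Accommodate → 4; minimax = -1.
-4 ≠ -1, so no pure-strategy equilibrium exists.

No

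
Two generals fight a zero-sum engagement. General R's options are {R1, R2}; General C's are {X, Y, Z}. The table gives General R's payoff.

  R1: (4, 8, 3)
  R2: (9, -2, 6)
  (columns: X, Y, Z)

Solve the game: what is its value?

54/13

Row minima: R1 → 3, R2 → -2; maximin = 3.
Column maxima: X → 9, Y → 8, Z → 6; minimax = 6.
3 ≠ 6, so there is no saddle point; optimal play is mixed.
X is strictly dominated by Z (it gives General R strictly more in every row), so General C never plays it.
On the remaining 2×2 (R1, R2 vs Y, Z):
Let General R play R1 with probability p. Expected payoff against Y: 8p + (-2)(1−p) = 10p − 2; against Z: 3p + 6(1−p) = −3p + 6.
Setting these equal: 10p − 2 = −3p + 6 ⇒ 13p = 8 ⇒ p = 8/13, and the value is (10)·(8/13) − 2 = 54/13.
For General C: with q = P(Y), equating R1's and R2's payoffs gives 5q + 3 = −8q + 6 ⇒ q = 3/13.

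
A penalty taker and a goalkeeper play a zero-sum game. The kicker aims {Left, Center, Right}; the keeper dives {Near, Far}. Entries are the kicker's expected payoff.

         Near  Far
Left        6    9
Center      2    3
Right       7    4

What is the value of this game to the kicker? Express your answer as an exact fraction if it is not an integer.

13/2

Row minima: Left → 6, Center → 2, Right → 4; maximin = 6.
Column maxima: Near → 7, Far → 9; minimax = 7.
6 ≠ 7, so there is no saddle point; optimal play is mixed.
Center is strictly dominated by Left, so the kicker never plays it.
On the remaining 2×2 (Left, Right vs Near, Far):
Let the kicker play Left with probability p. Expected payoff against Near: 6p + 7(1−p) = −p + 7; against Far: 9p + 4(1−p) = 5p + 4.
Setting these equal: −p + 7 = 5p + 4 ⇒ −6p = -3 ⇒ p = 1/2, and the value is (-1)·(1/2) + 7 = 13/2.
For the keeper: with q = P(Near), equating Left's and Right's payoffs gives −3q + 9 = 3q + 4 ⇒ q = 5/6.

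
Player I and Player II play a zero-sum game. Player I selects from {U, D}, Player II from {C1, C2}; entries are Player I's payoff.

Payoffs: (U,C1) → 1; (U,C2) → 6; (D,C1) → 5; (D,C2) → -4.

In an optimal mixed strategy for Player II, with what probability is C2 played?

2/7

Row minima: U → 1, D → -4; maximin = 1.
Column maxima: C1 → 5, C2 → 6; minimax = 5.
1 ≠ 5, so there is no saddle point; optimal play is mixed.
Let Player I play U with probability p. Expected payoff against C1: 1p + 5(1−p) = −4p + 5; against C2: 6p + (-4)(1−p) = 10p − 4.
Setting these equal: −4p + 5 = 10p − 4 ⇒ −14p = -9 ⇒ p = 9/14, and the value is (-4)·(9/14) + 5 = 17/7.
For Player II: with q = P(C1), equating U's and D's payoffs gives −5q + 6 = 9q − 4 ⇒ q = 5/7.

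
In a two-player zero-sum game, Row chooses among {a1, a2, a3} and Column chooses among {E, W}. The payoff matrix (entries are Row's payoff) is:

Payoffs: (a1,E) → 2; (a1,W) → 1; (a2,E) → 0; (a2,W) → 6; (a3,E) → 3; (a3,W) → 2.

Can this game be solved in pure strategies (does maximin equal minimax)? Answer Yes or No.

Row minima: a1 → 1, a2 → 0, a3 → 2; maximin = 2.
Column maxima: E → 3, W → 6; minimax = 3.
2 ≠ 3, so no pure-strategy equilibrium exists.

No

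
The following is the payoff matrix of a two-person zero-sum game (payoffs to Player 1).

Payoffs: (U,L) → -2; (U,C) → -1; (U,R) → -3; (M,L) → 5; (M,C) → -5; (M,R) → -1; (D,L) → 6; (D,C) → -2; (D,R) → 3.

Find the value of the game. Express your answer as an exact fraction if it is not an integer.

-9/7

Row minima: U → -3, M → -5, D → -2; maximin = -2.
Column maxima: L → 6, C → -1, R → 3; minimax = -1.
-2 ≠ -1, so there is no saddle point; optimal play is mixed.
M is strictly dominated by D, so Player 1 never plays it.
L is strictly dominated by R (it gives Player 1 strictly more in every row), so Player 2 never plays it.
On the remaining 2×2 (U, D vs C, R):
Let Player 1 play U with probability p. Expected payoff against C: (-1)p + (-2)(1−p) = p − 2; against R: (-3)p + 3(1−p) = −6p + 3.
Setting these equal: p − 2 = −6p + 3 ⇒ 7p = 5 ⇒ p = 5/7, and the value is (1)·(5/7) − 2 = -9/7.
For Player 2: with q = P(C), equating U's and D's payoffs gives 2q − 3 = −5q + 3 ⇒ q = 6/7.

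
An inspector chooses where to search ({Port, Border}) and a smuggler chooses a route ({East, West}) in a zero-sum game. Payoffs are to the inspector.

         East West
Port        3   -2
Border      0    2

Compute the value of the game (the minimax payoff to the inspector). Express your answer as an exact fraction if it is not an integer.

Row minima: Port → -2, Border → 0; maximin = 0.
Column maxima: East → 3, West → 2; minimax = 2.
0 ≠ 2, so there is no saddle point; optimal play is mixed.
Let the inspector play Port with probability p. Expected payoff against East: 3p + 0(1−p) = 3p; against West: (-2)p + 2(1−p) = −4p + 2.
Setting these equal: 3p = −4p + 2 ⇒ 7p = 2 ⇒ p = 2/7, and the value is (3)·(2/7) = 6/7.
For the smuggler: with q = P(East), equating Port's and Border's payoffs gives 5q − 2 = −2q + 2 ⇒ q = 4/7.

6/7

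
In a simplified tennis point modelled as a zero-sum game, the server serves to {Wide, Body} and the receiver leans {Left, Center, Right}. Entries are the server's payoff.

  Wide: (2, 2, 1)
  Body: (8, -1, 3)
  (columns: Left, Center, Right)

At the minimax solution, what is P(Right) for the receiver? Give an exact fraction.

Row minima: Wide → 1, Body → -1; maximin = 1.
Column maxima: Left → 8, Center → 2, Right → 3; minimax = 2.
1 ≠ 2, so there is no saddle point; optimal play is mixed.
Left is strictly dominated by Right (it gives the server strictly more in every row), so the receiver never plays it.
On the remaining 2×2 (Wide, Body vs Center, Right):
Let the server play Wide with probability p. Expected payoff against Center: 2p + (-1)(1−p) = 3p − 1; against Right: 1p + 3(1−p) = −2p + 3.
Setting these equal: 3p − 1 = −2p + 3 ⇒ 5p = 4 ⇒ p = 4/5, and the value is (3)·(4/5) − 1 = 7/5.
For the receiver: with q = P(Center), equating Wide's and Body's payoffs gives q + 1 = −4q + 3 ⇒ q = 2/5.

3/5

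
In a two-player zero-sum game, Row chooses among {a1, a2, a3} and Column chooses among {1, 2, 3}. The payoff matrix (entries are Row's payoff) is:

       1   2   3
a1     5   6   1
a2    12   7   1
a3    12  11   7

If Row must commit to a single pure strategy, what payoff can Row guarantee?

7

Row minima: a1 → 1, a2 → 1, a3 → 7.
The best of these is 7.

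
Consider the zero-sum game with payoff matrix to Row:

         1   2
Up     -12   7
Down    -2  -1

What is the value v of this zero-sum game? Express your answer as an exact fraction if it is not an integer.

-2

Row minima: Up → -12, Down → -2; maximin = -2.
Column maxima: 1 → -2, 2 → 7; minimax = -2.
Since maximin = minimax = -2, there is a saddle point and the value is -2.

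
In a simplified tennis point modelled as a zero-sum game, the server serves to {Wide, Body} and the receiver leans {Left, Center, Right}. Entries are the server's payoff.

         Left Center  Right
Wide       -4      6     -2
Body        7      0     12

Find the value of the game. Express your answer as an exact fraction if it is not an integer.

Row minima: Wide → -4, Body → 0; maximin = 0.
Column maxima: Left → 7, Center → 6, Right → 12; minimax = 6.
0 ≠ 6, so there is no saddle point; optimal play is mixed.
Right is strictly dominated by Left (it gives the server strictly more in every row), so the receiver never plays it.
On the remaining 2×2 (Wide, Body vs Left, Center):
Let the server play Wide with probability p. Expected payoff against Left: (-4)p + 7(1−p) = −11p + 7; against Center: 6p + 0(1−p) = 6p.
Setting these equal: −11p + 7 = 6p ⇒ −17p = -7 ⇒ p = 7/17, and the value is (-11)·(7/17) + 7 = 42/17.
For the receiver: with q = P(Left), equating Wide's and Body's payoffs gives −10q + 6 = 7q ⇒ q = 6/17.

42/17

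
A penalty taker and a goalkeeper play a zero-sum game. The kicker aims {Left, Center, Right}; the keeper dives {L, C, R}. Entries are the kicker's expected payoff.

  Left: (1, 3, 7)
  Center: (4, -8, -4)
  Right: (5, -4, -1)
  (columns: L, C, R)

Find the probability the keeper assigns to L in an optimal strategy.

Row minima: Left → 1, Center → -8, Right → -4; maximin = 1.
Column maxima: L → 5, C → 3, R → 7; minimax = 3.
1 ≠ 3, so there is no saddle point; optimal play is mixed.
Center is strictly dominated by Right, so the kicker never plays it.
R is strictly dominated by C (it gives the kicker strictly more in every row), so the keeper never plays it.
On the remaining 2×2 (Left, Right vs L, C):
Let the kicker play Left with probability p. Expected payoff against L: 1p + 5(1−p) = −4p + 5; against C: 3p + (-4)(1−p) = 7p − 4.
Setting these equal: −4p + 5 = 7p − 4 ⇒ −11p = -9 ⇒ p = 9/11, and the value is (-4)·(9/11) + 5 = 19/11.
For the keeper: with q = P(L), equating Left's and Right's payoffs gives −2q + 3 = 9q − 4 ⇒ q = 7/11.

7/11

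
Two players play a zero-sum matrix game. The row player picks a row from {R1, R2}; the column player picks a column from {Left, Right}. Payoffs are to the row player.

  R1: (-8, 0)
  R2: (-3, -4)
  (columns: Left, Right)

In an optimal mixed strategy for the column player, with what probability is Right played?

Row minima: R1 → -8, R2 → -4; maximin = -4.
Column maxima: Left → -3, Right → 0; minimax = -3.
-4 ≠ -3, so there is no saddle point; optimal play is mixed.
Let the row player play R1 with probability p. Expected payoff against Left: (-8)p + (-3)(1−p) = −5p − 3; against Right: 0p + (-4)(1−p) = 4p − 4.
Setting these equal: −5p − 3 = 4p − 4 ⇒ −9p = -1 ⇒ p = 1/9, and the value is (-5)·(1/9) − 3 = -32/9.
For the column player: with q = P(Left), equating R1's and R2's payoffs gives −8q = q − 4 ⇒ q = 4/9.

5/9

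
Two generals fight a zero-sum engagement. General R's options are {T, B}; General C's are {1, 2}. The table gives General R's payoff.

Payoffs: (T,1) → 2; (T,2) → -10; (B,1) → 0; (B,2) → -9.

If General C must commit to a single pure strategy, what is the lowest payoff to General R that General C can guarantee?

-9

Column maxima: 1 → 2, 2 → -9.
The smallest of these is -9.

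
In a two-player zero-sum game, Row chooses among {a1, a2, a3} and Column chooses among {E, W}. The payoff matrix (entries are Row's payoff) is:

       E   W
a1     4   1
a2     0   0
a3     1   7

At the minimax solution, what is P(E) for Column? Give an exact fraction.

Row minima: a1 → 1, a2 → 0, a3 → 1; maximin = 1.
Column maxima: E → 4, W → 7; minimax = 4.
1 ≠ 4, so there is no saddle point; optimal play is mixed.
a2 is strictly dominated by a1, so Row never plays it.
On the remaining 2×2 (a1, a3 vs E, W):
Let Row play a1 with probability p. Expected payoff against E: 4p + 1(1−p) = 3p + 1; against W: 1p + 7(1−p) = −6p + 7.
Setting these equal: 3p + 1 = −6p + 7 ⇒ 9p = 6 ⇒ p = 2/3, and the value is (3)·(2/3) + 1 = 3.
For Column: with q = P(E), equating a1's and a3's payoffs gives 3q + 1 = −6q + 7 ⇒ q = 2/3.

2/3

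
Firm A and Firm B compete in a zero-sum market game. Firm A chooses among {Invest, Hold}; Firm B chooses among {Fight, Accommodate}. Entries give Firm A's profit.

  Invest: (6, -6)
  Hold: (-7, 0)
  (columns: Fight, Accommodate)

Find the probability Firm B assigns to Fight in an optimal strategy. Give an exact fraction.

6/19

Row minima: Invest → -6, Hold → -7; maximin = -6.
Column maxima: Fight → 6, Accommodate → 0; minimax = 0.
-6 ≠ 0, so there is no saddle point; optimal play is mixed.
Let Firm A play Invest with probability p. Expected payoff against Fight: 6p + (-7)(1−p) = 13p − 7; against Accommodate: (-6)p + 0(1−p) = −6p.
Setting these equal: 13p − 7 = −6p ⇒ 19p = 7 ⇒ p = 7/19, and the value is (13)·(7/19) − 7 = -42/19.
For Firm B: with q = P(Fight), equating Invest's and Hold's payoffs gives 12q − 6 = −7q ⇒ q = 6/19.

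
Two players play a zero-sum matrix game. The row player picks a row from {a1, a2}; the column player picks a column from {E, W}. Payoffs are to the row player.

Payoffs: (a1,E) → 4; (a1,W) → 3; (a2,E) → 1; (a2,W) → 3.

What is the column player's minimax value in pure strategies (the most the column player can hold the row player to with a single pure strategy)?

Column maxima: E → 4, W → 3.
The smallest of these is 3.

3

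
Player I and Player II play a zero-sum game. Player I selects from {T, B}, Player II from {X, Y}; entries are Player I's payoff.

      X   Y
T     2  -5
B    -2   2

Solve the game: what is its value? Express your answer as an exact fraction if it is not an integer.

-6/11

Row minima: T → -5, B → -2; maximin = -2.
Column maxima: X → 2, Y → 2; minimax = 2.
-2 ≠ 2, so there is no saddle point; optimal play is mixed.
Let Player I play T with probability p. Expected payoff against X: 2p + (-2)(1−p) = 4p − 2; against Y: (-5)p + 2(1−p) = −7p + 2.
Setting these equal: 4p − 2 = −7p + 2 ⇒ 11p = 4 ⇒ p = 4/11, and the value is (4)·(4/11) − 2 = -6/11.
For Player II: with q = P(X), equating T's and B's payoffs gives 7q − 5 = −4q + 2 ⇒ q = 7/11.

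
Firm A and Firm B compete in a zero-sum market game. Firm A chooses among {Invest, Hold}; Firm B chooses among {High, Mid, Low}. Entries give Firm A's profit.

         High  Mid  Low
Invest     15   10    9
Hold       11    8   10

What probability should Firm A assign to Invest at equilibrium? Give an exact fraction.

Row minima: Invest → 9, Hold → 8; maximin = 9.
Column maxima: High → 15, Mid → 10, Low → 10; minimax = 10.
9 ≠ 10, so there is no saddle point; optimal play is mixed.
High is strictly dominated by Mid (it gives Firm A strictly more in every row), so Firm B never plays it.
On the remaining 2×2 (Invest, Hold vs Mid, Low):
Let Firm A play Invest with probability p. Expected payoff against Mid: 10p + 8(1−p) = 2p + 8; against Low: 9p + 10(1−p) = −p + 10.
Setting these equal: 2p + 8 = −p + 10 ⇒ 3p = 2 ⇒ p = 2/3, and the value is (2)·(2/3) + 8 = 28/3.
For Firm B: with q = P(Mid), equating Invest's and Hold's payoffs gives q + 9 = −2q + 10 ⇒ q = 1/3.

2/3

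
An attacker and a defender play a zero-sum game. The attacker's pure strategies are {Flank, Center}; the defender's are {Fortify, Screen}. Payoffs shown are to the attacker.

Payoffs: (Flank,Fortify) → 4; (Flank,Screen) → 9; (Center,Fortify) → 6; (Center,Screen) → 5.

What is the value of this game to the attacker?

Row minima: Flank → 4, Center → 5; maximin = 5.
Column maxima: Fortify → 6, Screen → 9; minimax = 6.
5 ≠ 6, so there is no saddle point; optimal play is mixed.
Let the attacker play Flank with probability p. Expected payoff against Fortify: 4p + 6(1−p) = −2p + 6; against Screen: 9p + 5(1−p) = 4p + 5.
Setting these equal: −2p + 6 = 4p + 5 ⇒ −6p = -1 ⇒ p = 1/6, and the value is (-2)·(1/6) + 6 = 17/3.
For the defender: with q = P(Fortify), equating Flank's and Center's payoffs gives −5q + 9 = q + 5 ⇒ q = 2/3.

17/3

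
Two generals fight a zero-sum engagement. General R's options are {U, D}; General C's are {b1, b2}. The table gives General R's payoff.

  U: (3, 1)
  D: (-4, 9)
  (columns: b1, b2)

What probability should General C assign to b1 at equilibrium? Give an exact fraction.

Row minima: U → 1, D → -4; maximin = 1.
Column maxima: b1 → 3, b2 → 9; minimax = 3.
1 ≠ 3, so there is no saddle point; optimal play is mixed.
Let General R play U with probability p. Expected payoff against b1: 3p + (-4)(1−p) = 7p − 4; against b2: 1p + 9(1−p) = −8p + 9.
Setting these equal: 7p − 4 = −8p + 9 ⇒ 15p = 13 ⇒ p = 13/15, and the value is (7)·(13/15) − 4 = 31/15.
For General C: with q = P(b1), equating U's and D's payoffs gives 2q + 1 = −13q + 9 ⇒ q = 8/15.

8/15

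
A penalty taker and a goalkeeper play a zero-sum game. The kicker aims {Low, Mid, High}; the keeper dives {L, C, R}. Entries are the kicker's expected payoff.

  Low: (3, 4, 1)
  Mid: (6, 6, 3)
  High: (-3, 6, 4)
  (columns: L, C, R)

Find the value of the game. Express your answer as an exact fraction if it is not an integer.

Row minima: Low → 1, Mid → 3, High → -3; maximin = 3.
Column maxima: L → 6, C → 6, R → 4; minimax = 4.
3 ≠ 4, so there is no saddle point; optimal play is mixed.
Low is strictly dominated by Mid, so the kicker never plays it.
C is strictly dominated by R (it gives the kicker strictly more in every row), so the keeper never plays it.
On the remaining 2×2 (Mid, High vs L, R):
Let the kicker play Mid with probability p. Expected payoff against L: 6p + (-3)(1−p) = 9p − 3; against R: 3p + 4(1−p) = −p + 4.
Setting these equal: 9p − 3 = −p + 4 ⇒ 10p = 7 ⇒ p = 7/10, and the value is (9)·(7/10) − 3 = 33/10.
For the keeper: with q = P(L), equating Mid's and High's payoffs gives 3q + 3 = −7q + 4 ⇒ q = 1/10.

33/10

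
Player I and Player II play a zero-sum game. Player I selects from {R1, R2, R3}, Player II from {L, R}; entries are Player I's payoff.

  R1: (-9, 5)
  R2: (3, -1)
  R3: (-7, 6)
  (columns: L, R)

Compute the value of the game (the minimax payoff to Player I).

Row minima: R1 → -9, R2 → -1, R3 → -7; maximin = -1.
Column maxima: L → 3, R → 6; minimax = 3.
-1 ≠ 3, so there is no saddle point; optimal play is mixed.
R1 is strictly dominated by R3, so Player I never plays it.
On the remaining 2×2 (R2, R3 vs L, R):
Let Player I play R2 with probability p. Expected payoff against L: 3p + (-7)(1−p) = 10p − 7; against R: (-1)p + 6(1−p) = −7p + 6.
Setting these equal: 10p − 7 = −7p + 6 ⇒ 17p = 13 ⇒ p = 13/17, and the value is (10)·(13/17) − 7 = 11/17.
For Player II: with q = P(L), equating R2's and R3's payoffs gives 4q − 1 = −13q + 6 ⇒ q = 7/17.

11/17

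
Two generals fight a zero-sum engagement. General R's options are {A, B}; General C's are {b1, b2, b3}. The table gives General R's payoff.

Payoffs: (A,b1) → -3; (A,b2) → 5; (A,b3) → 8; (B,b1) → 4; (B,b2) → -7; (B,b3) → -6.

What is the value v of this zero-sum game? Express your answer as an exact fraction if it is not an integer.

Row minima: A → -3, B → -7; maximin = -3.
Column maxima: b1 → 4, b2 → 5, b3 → 8; minimax = 4.
-3 ≠ 4, so there is no saddle point; optimal play is mixed.
b3 is strictly dominated by b2 (it gives General R strictly more in every row), so General C never plays it.
On the remaining 2×2 (A, B vs b1, b2):
Let General R play A with probability p. Expected payoff against b1: (-3)p + 4(1−p) = −7p + 4; against b2: 5p + (-7)(1−p) = 12p − 7.
Setting these equal: −7p + 4 = 12p − 7 ⇒ −19p = -11 ⇒ p = 11/19, and the value is (-7)·(11/19) + 4 = -1/19.
For General C: with q = P(b1), equating A's and B's payoffs gives −8q + 5 = 11q − 7 ⇒ q = 12/19.

-1/19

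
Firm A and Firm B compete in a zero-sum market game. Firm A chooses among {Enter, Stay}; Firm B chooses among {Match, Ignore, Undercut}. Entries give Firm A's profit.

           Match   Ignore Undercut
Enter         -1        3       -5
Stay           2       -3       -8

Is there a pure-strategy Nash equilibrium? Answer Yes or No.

Row minima: Enter → -5, Stay → -8; maximin = -5.
Column maxima: Match → 2, Ignore → 3, Undercut → -5; minimax = -5.
maximin = minimax = -5, so a saddle point exists.

Yes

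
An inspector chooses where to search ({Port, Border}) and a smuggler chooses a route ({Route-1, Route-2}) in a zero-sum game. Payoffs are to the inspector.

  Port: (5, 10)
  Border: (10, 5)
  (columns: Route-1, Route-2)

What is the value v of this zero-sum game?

Row minima: Port → 5, Border → 5; maximin = 5.
Column maxima: Route-1 → 10, Route-2 → 10; minimax = 10.
5 ≠ 10, so there is no saddle point; optimal play is mixed.
Let the inspector play Port with probability p. Expected payoff against Route-1: 5p + 10(1−p) = −5p + 10; against Route-2: 10p + 5(1−p) = 5p + 5.
Setting these equal: −5p + 10 = 5p + 5 ⇒ −10p = -5 ⇒ p = 1/2, and the value is (-5)·(1/2) + 10 = 15/2.
For the smuggler: with q = P(Route-1), equating Port's and Border's payoffs gives −5q + 10 = 5q + 5 ⇒ q = 1/2.

15/2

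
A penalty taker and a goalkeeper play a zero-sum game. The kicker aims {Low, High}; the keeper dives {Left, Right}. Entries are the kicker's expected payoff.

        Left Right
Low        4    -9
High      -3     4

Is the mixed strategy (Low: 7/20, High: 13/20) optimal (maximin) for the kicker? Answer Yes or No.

Yes

Against Left this mix gives (7/20)·4 + (13/20)·(-3) = -11/20.
Against Right this mix gives (7/20)·(-9) + (13/20)·4 = -11/20.
All of the keeper's active replies (Left, Right) yield -11/20, and no column does worse for the kicker. The mix makes the keeper indifferent and guarantees -11/20, so it is optimal.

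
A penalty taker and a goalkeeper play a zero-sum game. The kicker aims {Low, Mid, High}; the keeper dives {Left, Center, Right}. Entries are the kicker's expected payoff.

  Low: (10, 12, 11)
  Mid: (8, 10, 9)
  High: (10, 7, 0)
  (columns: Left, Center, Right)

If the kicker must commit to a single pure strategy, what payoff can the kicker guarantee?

10

Row minima: Low → 10, Mid → 8, High → 0.
The best of these is 10.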